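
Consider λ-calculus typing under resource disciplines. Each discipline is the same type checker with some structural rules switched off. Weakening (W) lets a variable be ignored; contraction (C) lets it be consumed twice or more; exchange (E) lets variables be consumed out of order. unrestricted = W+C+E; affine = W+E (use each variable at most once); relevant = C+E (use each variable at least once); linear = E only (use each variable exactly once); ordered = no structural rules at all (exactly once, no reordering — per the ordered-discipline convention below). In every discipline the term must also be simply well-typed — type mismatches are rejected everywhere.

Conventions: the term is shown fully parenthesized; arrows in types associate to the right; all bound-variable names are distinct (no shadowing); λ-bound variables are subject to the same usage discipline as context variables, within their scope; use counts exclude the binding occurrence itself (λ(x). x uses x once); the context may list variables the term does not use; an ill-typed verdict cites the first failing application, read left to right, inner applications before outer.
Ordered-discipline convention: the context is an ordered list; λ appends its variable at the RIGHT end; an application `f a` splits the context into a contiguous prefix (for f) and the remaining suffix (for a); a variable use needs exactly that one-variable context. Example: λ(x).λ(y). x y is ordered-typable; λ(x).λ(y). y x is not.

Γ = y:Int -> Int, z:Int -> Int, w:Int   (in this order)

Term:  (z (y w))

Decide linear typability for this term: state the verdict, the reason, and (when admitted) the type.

yes — each of y, z, w used exactly once; term : Int
counts: y ×1; z ×1; w ×1
use order (left to right): z, y, w
typing: well-typed at Int
per-discipline verdicts: ordered ✗ | linear ✓ | affine ✓ | relevant ✓ | unrestricted ✓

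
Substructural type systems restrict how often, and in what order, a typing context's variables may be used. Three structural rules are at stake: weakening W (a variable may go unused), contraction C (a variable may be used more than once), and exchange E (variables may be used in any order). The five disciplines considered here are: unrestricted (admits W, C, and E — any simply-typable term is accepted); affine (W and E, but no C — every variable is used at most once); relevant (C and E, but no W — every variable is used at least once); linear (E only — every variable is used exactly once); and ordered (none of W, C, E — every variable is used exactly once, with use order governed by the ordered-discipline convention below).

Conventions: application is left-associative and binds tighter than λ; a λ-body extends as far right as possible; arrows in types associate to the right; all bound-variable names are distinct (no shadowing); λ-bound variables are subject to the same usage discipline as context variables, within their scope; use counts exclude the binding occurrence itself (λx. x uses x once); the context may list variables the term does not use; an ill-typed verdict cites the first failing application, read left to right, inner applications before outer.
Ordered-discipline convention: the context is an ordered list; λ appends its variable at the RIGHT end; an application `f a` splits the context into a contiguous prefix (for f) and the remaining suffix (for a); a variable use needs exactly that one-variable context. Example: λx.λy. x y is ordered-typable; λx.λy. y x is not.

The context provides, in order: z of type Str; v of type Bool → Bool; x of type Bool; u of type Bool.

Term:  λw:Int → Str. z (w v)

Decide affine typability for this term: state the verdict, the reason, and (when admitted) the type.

no — the type mismatch rejects it
use counts: z: 1×, v: 1×, x: 0×, u: 0×, w (λ-bound): 1×
left-to-right use order: z, w, v
typing: ill-typed: argument of type Bool → Bool where Int is required
summary: ordered ✗, linear ✗, affine ✗, relevant ✗, unrestricted ✗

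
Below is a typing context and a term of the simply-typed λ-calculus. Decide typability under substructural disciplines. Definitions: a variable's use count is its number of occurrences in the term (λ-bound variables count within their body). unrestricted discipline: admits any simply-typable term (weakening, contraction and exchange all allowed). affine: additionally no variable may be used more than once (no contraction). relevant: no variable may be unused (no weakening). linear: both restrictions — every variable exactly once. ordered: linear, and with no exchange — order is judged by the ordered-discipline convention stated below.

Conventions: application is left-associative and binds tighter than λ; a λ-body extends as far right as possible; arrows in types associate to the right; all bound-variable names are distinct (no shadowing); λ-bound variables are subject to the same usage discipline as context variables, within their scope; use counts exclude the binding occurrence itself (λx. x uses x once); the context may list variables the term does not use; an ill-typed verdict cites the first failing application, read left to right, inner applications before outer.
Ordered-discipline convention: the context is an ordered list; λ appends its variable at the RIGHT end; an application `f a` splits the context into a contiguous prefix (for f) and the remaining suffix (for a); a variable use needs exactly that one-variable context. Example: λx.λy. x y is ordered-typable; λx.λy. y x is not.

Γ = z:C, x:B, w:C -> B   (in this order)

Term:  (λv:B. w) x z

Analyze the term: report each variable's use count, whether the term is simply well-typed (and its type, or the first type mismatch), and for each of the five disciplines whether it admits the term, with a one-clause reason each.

usage: z=1; x=1; w=1; v (bound)=0
left-to-right use order: w, x, z
typing: well-typed — term : B
ordered: ✗ — needs weakening: v unused
linear: ✗ — needs weakening: v unused
affine: ✓ — none of z, x, w, v used more than once
relevant: ✗ — needs weakening: v unused
unrestricted: ✓ — typability at B is all that's needed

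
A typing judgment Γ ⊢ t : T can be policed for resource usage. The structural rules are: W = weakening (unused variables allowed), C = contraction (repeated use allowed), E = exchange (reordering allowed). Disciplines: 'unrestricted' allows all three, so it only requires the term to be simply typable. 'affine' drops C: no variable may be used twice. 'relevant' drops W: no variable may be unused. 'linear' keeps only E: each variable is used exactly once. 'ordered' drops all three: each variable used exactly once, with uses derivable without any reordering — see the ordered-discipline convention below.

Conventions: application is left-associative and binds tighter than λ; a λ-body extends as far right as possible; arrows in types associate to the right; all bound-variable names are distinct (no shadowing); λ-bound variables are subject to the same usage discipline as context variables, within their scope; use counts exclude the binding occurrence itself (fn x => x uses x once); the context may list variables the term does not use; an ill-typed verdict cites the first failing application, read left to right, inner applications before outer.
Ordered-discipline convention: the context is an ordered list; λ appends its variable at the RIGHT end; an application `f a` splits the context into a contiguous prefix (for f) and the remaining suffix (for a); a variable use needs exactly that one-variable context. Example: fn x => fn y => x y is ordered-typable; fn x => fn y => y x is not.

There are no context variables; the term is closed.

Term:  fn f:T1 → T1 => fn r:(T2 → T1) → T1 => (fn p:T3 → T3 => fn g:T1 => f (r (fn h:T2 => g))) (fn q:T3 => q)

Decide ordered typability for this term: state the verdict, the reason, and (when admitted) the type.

no — unused: p, h — weakening required
use counts: f (bound)=1; r (bound)=1; p (bound)=0; g (bound)=1; h (bound)=0; q (bound)=1
order of uses: f, r, g, q
typing: well-typed at (T1 → T1) → ((T2 → T1) → T1) → T1 → T1
summary: ordered ✗ · linear ✗ · affine ✓ · relevant ✗ · unrestricted ✓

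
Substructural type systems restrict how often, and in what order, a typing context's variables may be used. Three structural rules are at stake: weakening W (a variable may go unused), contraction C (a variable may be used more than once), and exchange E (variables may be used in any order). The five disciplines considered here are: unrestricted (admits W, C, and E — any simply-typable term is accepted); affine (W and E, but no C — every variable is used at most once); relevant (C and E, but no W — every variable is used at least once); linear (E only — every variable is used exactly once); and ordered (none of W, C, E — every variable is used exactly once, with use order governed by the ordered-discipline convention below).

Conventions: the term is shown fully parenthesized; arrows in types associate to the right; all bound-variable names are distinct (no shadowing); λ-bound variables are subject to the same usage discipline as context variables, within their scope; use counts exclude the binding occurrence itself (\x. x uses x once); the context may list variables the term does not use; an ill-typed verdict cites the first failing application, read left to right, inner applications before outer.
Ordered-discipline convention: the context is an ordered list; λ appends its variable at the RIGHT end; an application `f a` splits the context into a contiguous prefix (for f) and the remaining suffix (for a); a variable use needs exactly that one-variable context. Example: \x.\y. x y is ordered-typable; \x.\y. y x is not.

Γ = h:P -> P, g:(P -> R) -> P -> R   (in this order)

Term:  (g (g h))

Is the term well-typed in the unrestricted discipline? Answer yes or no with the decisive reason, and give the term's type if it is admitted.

no — a type mismatch blocks all five
variable uses: h ×1, g ×2
uses in reading order: g, g, h
typing: ill-typed: a function awaiting P -> R gets P -> P
all disciplines: ordered ✗ | linear ✗ | affine ✗ | relevant ✗ | unrestricted ✗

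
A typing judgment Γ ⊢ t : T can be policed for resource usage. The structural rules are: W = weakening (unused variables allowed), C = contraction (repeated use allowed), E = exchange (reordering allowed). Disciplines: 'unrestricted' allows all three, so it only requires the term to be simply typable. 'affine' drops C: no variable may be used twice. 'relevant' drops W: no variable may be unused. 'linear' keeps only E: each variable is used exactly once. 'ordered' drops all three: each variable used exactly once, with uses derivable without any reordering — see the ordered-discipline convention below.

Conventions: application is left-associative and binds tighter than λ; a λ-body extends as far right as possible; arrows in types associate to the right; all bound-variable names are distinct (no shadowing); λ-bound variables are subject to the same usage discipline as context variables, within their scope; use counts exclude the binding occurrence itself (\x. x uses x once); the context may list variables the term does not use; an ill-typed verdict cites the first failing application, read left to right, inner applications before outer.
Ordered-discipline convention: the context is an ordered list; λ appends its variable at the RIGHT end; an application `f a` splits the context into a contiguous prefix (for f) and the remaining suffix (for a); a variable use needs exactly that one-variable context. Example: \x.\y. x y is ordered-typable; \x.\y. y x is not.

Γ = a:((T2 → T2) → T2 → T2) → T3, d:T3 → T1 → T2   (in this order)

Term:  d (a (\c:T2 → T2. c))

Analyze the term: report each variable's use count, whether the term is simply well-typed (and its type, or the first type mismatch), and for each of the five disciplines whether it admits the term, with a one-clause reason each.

variable uses: a: 1×; d: 1×; c [bound]: 1×
order of uses: d, a, c
typing: well-typed — term : T1 → T2
ordered: ✗ — no contiguous prefix/suffix split fits d, a, c
linear: ✓ — single use per variable (a, d, c)
affine: ✓ — at most one use each (a, d, c)
relevant: ✓ — every one of a, d, c appears
unrestricted: ✓ — well-typed at T1 → T2; no restrictions here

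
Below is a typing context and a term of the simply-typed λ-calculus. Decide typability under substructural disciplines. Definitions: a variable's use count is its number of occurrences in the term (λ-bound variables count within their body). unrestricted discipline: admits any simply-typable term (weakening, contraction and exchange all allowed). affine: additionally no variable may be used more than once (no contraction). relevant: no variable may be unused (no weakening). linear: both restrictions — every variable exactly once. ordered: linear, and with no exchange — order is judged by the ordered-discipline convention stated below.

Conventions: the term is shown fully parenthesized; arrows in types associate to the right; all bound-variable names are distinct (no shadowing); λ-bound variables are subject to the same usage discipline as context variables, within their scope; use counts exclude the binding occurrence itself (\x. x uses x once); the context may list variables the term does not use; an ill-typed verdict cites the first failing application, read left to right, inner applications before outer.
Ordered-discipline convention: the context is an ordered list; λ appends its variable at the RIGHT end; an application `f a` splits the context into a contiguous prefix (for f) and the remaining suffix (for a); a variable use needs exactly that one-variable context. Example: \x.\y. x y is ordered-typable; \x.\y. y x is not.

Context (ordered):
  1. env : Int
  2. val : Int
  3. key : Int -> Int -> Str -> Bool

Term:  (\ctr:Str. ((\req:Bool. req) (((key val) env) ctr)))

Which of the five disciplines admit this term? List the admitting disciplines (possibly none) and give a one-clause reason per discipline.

accepted by: linear, affine, relevant, unrestricted
variable uses: env=1, val=1, key=1, ctr (λ-bound)=1, req (λ-bound)=1
uses in reading order: req, key, val, env, ctr
typing: ✓ — Str -> Bool
ordered ✗ (no ordered split (uses run req, key, val, env, ctr))
linear ✓ (each of env, val, key, ctr, req used exactly once)
affine ✓ (env, val, key, ctr, req: no repeats, contraction unneeded)
relevant ✓ (env, val, key, ctr, req: all used, weakening unneeded)
unrestricted ✓ (type-checks (Str -> Bool) and nothing is barred)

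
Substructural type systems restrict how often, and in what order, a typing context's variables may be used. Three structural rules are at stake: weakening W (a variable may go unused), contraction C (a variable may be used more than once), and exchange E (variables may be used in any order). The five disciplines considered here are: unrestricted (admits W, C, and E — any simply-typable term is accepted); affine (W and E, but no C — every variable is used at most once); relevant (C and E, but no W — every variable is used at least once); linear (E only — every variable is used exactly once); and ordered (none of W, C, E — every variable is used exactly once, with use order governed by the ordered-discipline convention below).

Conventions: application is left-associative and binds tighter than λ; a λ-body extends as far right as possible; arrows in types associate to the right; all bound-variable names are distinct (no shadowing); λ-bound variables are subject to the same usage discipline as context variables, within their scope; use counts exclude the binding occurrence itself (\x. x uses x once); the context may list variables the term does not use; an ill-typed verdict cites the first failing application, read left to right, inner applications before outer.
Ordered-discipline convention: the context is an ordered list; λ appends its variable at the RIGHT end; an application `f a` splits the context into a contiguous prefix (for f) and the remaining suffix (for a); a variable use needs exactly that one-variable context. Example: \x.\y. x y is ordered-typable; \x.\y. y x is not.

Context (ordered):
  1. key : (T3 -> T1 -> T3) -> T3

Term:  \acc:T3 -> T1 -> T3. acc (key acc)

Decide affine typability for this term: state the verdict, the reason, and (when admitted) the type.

no — needs contraction — acc ×2
use counts: key ×1, acc (λ-bound) ×2
left-to-right use order: acc, key, acc
typing: well-typed at (T3 -> T1 -> T3) -> T1 -> T3
per-discipline verdicts: ordered ✗ | linear ✗ | affine ✗ | relevant ✓ | unrestricted ✓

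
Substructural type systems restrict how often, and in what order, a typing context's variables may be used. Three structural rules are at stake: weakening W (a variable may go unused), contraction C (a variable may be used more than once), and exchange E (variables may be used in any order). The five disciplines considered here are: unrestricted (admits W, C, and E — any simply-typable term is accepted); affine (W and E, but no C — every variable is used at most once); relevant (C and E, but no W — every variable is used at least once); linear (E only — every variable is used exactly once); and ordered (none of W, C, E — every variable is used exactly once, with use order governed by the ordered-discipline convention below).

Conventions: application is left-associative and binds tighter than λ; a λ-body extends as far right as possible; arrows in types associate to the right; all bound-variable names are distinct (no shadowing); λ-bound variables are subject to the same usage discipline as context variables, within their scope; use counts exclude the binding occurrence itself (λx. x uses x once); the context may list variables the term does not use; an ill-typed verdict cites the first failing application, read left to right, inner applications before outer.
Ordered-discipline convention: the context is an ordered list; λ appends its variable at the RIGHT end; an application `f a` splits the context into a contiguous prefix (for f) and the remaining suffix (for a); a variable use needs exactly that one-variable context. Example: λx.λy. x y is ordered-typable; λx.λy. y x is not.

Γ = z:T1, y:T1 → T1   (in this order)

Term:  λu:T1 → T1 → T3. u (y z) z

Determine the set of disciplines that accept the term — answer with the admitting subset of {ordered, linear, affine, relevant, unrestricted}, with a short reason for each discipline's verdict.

admitted by: relevant, unrestricted
use counts: z: 2; y: 1; u (λ-bound): 1
use order (left to right): u, y, z, z
typing: ✓ — (T1 → T1 → T3) → T3
ordered: ✗, repeated use of z ×2
linear: ✗, repeated use of z ×2
affine: ✗, repeated use of z ×2
relevant: ✓, at least one use each (z, y, u)
unrestricted: ✓, simply typable at (T1 → T1 → T3) → T3; W, C, E all held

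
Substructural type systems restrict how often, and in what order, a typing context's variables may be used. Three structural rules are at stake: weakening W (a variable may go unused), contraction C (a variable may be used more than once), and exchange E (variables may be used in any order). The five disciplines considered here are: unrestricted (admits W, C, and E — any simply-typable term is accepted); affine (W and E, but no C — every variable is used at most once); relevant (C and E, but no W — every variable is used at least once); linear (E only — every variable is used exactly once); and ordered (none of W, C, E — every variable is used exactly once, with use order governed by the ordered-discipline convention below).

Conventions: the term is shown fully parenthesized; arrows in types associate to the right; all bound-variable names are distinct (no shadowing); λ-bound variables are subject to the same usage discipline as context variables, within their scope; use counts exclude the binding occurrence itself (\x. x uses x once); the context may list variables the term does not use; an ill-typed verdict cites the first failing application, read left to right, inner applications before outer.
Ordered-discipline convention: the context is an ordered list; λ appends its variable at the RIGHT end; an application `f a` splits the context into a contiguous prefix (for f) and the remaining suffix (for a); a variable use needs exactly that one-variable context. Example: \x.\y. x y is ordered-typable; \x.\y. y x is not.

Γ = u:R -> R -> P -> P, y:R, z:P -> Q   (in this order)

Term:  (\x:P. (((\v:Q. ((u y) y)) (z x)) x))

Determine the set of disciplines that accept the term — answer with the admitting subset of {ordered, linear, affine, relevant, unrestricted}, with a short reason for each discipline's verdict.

accepted by: unrestricted
usage: u=1, y=2, z=1, x (λ-bound)=2, v (λ-bound)=0
uses in reading order: u, y, y, z, x, x
typing: well-typed at P -> P
ordered: ✗ — needs contraction — y ×2, x ×2; v left unused
linear: ✗ — needs contraction — y ×2, x ×2; v left unused
affine: ✗ — needs contraction — y ×2, x ×2
relevant: ✗ — v left unused
unrestricted: ✓ — typability at P -> P is all that's needed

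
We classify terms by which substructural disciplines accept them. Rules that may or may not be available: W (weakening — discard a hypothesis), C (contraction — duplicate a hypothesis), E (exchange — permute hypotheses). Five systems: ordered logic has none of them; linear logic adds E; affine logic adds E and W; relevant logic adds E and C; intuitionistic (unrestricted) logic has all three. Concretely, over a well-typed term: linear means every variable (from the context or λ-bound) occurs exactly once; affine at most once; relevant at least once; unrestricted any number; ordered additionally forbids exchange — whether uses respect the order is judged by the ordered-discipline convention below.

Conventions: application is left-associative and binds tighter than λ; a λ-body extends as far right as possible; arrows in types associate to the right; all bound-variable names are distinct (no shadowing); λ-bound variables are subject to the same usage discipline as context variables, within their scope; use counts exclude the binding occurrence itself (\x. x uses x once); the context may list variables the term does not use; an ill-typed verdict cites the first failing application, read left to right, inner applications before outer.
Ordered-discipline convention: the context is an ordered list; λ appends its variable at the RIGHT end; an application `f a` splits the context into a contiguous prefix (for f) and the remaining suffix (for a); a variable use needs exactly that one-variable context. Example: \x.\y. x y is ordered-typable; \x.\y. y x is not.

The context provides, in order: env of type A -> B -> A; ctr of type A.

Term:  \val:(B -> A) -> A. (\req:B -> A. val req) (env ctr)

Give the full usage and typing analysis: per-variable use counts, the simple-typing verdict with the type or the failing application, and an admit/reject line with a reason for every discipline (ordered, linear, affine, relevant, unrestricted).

use counts: env: 1; ctr: 1; val [bound]: 1; req [bound]: 1
uses in reading order: val, req, env, ctr
typing: well-typed at ((B -> A) -> A) -> A
ordered: ✗ — no ordered split (uses run val, req, env, ctr)
linear: ✓ — each of env, ctr, val, req used exactly once
affine: ✓ — at most one use each (env, ctr, val, req)
relevant: ✓ — every one of env, ctr, val, req appears
unrestricted: ✓ — type-checks (((B -> A) -> A) -> A) and nothing is barred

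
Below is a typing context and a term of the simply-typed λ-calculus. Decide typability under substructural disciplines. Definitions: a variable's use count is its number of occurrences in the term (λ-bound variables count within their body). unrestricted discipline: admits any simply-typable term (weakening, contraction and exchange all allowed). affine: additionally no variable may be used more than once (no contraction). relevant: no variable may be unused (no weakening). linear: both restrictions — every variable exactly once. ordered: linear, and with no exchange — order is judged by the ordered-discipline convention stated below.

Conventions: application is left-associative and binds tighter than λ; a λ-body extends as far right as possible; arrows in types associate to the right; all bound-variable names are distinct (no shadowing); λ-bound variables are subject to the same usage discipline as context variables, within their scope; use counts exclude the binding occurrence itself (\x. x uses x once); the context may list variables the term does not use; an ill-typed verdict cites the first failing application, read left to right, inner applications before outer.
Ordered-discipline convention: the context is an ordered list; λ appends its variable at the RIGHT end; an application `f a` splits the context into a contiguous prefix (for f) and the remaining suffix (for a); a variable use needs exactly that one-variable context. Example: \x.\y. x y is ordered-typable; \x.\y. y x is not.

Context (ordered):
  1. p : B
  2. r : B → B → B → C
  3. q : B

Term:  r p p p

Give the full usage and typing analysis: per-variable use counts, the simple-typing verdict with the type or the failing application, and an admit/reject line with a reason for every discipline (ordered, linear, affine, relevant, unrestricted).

use counts: p: 3×, r: 1×, q: 0×
order of uses: r, p, p, p
typing: well-typed — term : C
ordered ✗ (needs contraction — p ×3; unused: q — weakening required)
linear ✗ (needs contraction — p ×3; unused: q — weakening required)
affine ✗ (needs contraction — p ×3)
relevant ✗ (unused: q — weakening required)
unrestricted ✓ (type-checks (C) and nothing is barred)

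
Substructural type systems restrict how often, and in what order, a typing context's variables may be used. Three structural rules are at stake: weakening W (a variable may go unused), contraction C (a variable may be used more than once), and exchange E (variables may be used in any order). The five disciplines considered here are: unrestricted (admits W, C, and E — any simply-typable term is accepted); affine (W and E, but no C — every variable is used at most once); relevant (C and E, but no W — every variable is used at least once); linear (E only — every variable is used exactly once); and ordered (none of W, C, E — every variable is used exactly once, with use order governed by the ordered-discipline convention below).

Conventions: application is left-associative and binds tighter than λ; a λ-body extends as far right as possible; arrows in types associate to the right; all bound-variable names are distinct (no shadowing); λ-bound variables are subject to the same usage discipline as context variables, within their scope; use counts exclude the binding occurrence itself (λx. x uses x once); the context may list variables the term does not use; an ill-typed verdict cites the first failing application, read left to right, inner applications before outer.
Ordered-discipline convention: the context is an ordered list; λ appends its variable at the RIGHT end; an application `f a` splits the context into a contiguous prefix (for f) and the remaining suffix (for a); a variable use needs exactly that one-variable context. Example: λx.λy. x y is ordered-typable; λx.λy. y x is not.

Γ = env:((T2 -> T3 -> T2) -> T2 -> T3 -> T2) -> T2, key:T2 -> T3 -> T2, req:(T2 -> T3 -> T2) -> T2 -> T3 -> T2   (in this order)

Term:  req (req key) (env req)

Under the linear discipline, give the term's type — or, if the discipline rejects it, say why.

not well-typed under linear — uses contraction: req ×3
counts: env: 1×; key: 1×; req: 3×
order of uses: req, req, key, env, req
typing: well-typed — term : T3 -> T2
per-discipline verdicts: ordered ✗; linear ✗; affine ✗; relevant ✓; unrestricted ✓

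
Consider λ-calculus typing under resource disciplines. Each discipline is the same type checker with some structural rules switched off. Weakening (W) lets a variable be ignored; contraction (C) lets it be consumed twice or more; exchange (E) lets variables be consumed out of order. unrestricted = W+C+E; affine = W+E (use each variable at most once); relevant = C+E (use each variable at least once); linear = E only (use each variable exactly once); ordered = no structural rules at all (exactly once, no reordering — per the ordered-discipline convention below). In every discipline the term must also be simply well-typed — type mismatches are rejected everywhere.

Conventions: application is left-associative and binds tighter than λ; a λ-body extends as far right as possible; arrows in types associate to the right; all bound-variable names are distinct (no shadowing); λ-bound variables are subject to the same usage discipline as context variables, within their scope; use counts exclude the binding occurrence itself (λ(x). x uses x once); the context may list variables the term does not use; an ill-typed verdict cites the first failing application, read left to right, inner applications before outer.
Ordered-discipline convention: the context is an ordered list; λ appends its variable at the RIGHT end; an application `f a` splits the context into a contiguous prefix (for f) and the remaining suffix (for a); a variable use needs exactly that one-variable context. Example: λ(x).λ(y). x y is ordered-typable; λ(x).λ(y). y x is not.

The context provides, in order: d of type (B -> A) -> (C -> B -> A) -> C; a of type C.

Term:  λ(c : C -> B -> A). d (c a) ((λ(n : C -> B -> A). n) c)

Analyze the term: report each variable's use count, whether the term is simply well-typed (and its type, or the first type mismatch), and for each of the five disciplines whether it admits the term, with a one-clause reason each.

variable uses: d ×1; a ×1; c [bound] ×2; n [bound] ×1
left-to-right use order: d, c, a, n, c
typing: well-typed — term : (C -> B -> A) -> C
ordered: ✗ — c ×2 used more than once (contraction)
linear: ✗ — c ×2 used more than once (contraction)
affine: ✗ — c ×2 used more than once (contraction)
relevant: ✓ — d, a, c, n: all used, weakening unneeded
unrestricted: ✓ — well-typed at (C -> B -> A) -> C; no restrictions here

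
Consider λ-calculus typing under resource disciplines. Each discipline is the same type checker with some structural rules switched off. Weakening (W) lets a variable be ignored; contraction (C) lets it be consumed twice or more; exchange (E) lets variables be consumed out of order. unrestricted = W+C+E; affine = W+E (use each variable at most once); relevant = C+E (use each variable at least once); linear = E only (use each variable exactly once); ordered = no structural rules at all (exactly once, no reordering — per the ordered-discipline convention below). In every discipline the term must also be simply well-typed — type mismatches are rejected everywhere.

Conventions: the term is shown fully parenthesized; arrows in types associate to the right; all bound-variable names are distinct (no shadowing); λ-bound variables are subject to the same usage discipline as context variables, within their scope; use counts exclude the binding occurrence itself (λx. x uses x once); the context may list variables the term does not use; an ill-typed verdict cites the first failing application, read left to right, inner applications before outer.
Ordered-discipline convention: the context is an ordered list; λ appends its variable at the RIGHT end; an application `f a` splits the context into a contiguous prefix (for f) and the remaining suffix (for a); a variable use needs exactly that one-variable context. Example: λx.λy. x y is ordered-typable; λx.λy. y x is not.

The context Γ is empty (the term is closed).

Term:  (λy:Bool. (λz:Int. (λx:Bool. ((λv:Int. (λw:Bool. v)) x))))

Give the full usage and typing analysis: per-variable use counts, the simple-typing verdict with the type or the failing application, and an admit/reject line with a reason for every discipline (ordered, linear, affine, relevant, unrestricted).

variable uses: y (λ-bound): 0; z (λ-bound): 0; x (λ-bound): 1; v (λ-bound): 1; w (λ-bound): 0
left-to-right use order: v, x
typing: ill-typed: a function awaiting Int gets Bool
ordered: ✗ — the type mismatch rejects it
linear: ✗ — not simply typable
affine: ✗ — fails simple typing
relevant: ✗ — a type mismatch blocks all five
unrestricted: ✗ — the type mismatch rejects it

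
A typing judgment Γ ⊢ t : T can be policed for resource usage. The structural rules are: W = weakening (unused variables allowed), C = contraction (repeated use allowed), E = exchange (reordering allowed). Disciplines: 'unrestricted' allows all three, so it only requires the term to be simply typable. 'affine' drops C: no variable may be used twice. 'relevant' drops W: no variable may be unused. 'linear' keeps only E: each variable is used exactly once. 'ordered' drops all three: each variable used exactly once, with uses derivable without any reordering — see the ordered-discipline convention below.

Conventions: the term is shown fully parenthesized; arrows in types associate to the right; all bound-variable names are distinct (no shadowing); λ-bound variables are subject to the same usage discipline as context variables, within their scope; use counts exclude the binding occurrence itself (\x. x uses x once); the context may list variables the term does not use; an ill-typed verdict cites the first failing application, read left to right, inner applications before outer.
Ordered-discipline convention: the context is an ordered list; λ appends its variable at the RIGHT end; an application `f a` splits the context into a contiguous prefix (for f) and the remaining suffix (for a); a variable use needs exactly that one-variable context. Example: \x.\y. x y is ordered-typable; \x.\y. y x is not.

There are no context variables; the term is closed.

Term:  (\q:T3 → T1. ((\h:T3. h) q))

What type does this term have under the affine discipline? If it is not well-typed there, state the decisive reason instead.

not well-typed under affine — a type mismatch blocks all five
variable uses: q [bound]: 1×; h [bound]: 1×
order of uses: h, q
typing: ill-typed: an application expects T3 but receives T3 → T1
summary: ordered ✗ · linear ✗ · affine ✗ · relevant ✗ · unrestricted ✗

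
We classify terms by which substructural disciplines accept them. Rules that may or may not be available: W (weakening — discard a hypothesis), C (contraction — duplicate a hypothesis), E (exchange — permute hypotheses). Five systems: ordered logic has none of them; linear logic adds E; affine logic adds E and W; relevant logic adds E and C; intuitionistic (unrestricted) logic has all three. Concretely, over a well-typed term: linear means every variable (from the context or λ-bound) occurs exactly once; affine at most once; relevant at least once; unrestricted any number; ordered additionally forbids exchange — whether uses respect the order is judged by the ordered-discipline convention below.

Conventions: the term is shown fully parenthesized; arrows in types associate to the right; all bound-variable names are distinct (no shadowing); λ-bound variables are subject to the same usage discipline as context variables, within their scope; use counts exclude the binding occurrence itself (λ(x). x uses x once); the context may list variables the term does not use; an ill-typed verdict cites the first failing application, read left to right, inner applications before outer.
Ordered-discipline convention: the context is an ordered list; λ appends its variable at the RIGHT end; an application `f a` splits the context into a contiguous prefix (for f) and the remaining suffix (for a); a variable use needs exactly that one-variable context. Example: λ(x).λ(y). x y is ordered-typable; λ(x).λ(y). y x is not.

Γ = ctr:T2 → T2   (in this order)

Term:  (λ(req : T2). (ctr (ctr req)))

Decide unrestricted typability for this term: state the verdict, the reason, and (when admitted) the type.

yes — typability at T2 → T2 is all that's needed; term : T2 → T2
usage: ctr=2; req [bound]=1
order of uses: ctr, ctr, req
typing: well-typed — term : T2 → T2
per-discipline verdicts: ordered ✗; linear ✗; affine ✗; relevant ✓; unrestricted ✓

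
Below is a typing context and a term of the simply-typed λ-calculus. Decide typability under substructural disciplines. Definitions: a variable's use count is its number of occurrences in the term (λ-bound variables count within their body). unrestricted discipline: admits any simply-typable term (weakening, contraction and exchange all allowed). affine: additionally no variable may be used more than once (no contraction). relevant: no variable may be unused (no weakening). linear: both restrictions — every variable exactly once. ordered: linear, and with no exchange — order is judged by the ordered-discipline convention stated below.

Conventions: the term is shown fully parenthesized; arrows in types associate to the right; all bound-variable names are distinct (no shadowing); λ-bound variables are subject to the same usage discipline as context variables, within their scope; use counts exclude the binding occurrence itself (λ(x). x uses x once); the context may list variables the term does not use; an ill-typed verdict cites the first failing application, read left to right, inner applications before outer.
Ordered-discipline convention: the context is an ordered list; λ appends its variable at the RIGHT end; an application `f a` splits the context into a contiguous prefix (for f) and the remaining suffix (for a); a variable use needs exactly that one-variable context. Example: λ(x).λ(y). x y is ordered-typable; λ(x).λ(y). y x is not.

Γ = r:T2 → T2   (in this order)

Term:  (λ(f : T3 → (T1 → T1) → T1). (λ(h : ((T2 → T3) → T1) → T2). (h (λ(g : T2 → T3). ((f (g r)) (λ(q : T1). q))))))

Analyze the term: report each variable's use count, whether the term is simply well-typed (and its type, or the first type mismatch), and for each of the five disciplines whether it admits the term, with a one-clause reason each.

counts: r: 1×, f (bound): 1×, h (bound): 1×, g (bound): 1×, q (bound): 1×
order of uses: h, f, g, r, q
typing: ill-typed: an application expects T2 but receives T2 → T2
ordered ✗ (the type mismatch rejects it)
linear ✗ (not simply typable)
affine ✗ (fails simple typing)
relevant ✗ (a type mismatch blocks all five)
unrestricted ✗ (the type mismatch rejects it)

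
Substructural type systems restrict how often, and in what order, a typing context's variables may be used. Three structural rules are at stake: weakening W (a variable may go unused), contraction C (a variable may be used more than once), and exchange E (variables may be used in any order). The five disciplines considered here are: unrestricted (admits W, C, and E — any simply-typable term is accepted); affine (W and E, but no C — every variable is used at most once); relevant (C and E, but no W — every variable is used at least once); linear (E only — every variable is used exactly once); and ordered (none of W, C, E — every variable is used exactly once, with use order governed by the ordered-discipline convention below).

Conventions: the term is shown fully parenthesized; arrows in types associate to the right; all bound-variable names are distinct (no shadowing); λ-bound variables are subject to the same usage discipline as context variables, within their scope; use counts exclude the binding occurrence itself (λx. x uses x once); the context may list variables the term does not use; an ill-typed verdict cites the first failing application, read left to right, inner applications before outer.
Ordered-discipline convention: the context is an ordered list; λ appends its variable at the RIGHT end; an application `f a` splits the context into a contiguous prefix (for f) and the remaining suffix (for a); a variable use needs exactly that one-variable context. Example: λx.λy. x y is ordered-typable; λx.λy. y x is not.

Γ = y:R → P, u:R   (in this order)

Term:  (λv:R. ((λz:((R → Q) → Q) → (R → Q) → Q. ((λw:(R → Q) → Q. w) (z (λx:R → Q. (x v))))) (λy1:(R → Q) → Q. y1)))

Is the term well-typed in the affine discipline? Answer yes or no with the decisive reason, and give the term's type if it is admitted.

yes — y, u, v, z, w, x, y1: no repeats, contraction unneeded; term : R → (R → Q) → Q
usage: y=0; u=0; v [bound]=1; z [bound]=1; w [bound]=1; x [bound]=1; y1 [bound]=1
left-to-right use order: w, z, x, v, y1
typing: well-typed at R → (R → Q) → Q
per-discipline verdicts: ordered ✗ | linear ✗ | affine ✓ | relevant ✗ | unrestricted ✓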